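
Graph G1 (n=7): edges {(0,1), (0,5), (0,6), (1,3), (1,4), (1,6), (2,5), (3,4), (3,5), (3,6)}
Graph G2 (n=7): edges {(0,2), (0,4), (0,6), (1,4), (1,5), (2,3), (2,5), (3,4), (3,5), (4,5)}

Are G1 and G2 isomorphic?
Yes, isomorphic

The graphs are isomorphic.
One valid mapping φ: V(G1) → V(G2): 0→2, 1→5, 2→6, 3→4, 4→1, 5→0, 6→3

Verify φ preserves adjacency — for each edge of G1, its image is an edge of G2:
  (0,1) → (φ(0),φ(1)) = (2,5) ∈ E(G2) ✓
  (0,5) → (φ(0),φ(5)) = (0,2) ∈ E(G2) ✓
  (0,6) → (φ(0),φ(6)) = (2,3) ∈ E(G2) ✓
  (1,3) → (φ(1),φ(3)) = (4,5) ∈ E(G2) ✓
  (1,4) → (φ(1),φ(4)) = (1,5) ∈ E(G2) ✓
  (1,6) → (φ(1),φ(6)) = (3,5) ∈ E(G2) ✓
  (2,5) → (φ(2),φ(5)) = (0,6) ∈ E(G2) ✓
  (3,4) → (φ(3),φ(4)) = (1,4) ∈ E(G2) ✓
  (3,5) → (φ(3),φ(5)) = (0,4) ∈ E(G2) ✓
  (3,6) → (φ(3),φ(6)) = (3,4) ∈ E(G2) ✓
All 10 edges of G1 map to edges of G2, and |E(G1)| = |E(G2)| = 10, so φ is a bijection on edges as well as vertices. Hence G1 ≅ G2.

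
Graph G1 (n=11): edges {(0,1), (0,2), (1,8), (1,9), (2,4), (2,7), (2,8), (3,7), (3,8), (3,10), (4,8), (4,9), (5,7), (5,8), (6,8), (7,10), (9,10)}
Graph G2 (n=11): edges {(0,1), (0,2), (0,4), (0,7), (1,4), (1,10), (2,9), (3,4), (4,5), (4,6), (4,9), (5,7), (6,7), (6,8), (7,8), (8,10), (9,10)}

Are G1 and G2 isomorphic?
Yes, isomorphic

The graphs are isomorphic.
One valid mapping φ: V(G1) → V(G2): 0→2, 1→9, 2→0, 3→6, 4→1, 5→5, 6→3, 7→7, 8→4, 9→10, 10→8

Verify φ preserves adjacency — for each edge of G1, its image is an edge of G2:
  (0,1) → (φ(0),φ(1)) = (2,9) ∈ E(G2) ✓
  (0,2) → (φ(0),φ(2)) = (0,2) ∈ E(G2) ✓
  (1,8) → (φ(1),φ(8)) = (4,9) ∈ E(G2) ✓
  (1,9) → (φ(1),φ(9)) = (9,10) ∈ E(G2) ✓
  (2,4) → (φ(2),φ(4)) = (0,1) ∈ E(G2) ✓
  (2,7) → (φ(2),φ(7)) = (0,7) ∈ E(G2) ✓
  (2,8) → (φ(2),φ(8)) = (0,4) ∈ E(G2) ✓
  (3,7) → (φ(3),φ(7)) = (6,7) ∈ E(G2) ✓
  (3,8) → (φ(3),φ(8)) = (4,6) ∈ E(G2) ✓
  (3,10) → (φ(3),φ(10)) = (6,8) ∈ E(G2) ✓
  (4,8) → (φ(4),φ(8)) = (1,4) ∈ E(G2) ✓
  (4,9) → (φ(4),φ(9)) = (1,10) ∈ E(G2) ✓
  (5,7) → (φ(5),φ(7)) = (5,7) ∈ E(G2) ✓
  (5,8) → (φ(5),φ(8)) = (4,5) ∈ E(G2) ✓
  (6,8) → (φ(6),φ(8)) = (3,4) ∈ E(G2) ✓
  (7,10) → (φ(7),φ(10)) = (7,8) ∈ E(G2) ✓
  (9,10) → (φ(9),φ(10)) = (8,10) ∈ E(G2) ✓
All 17 edges of G1 map to edges of G2, and |E(G1)| = |E(G2)| = 17, so φ is a bijection on edges as well as vertices. Hence G1 ≅ G2.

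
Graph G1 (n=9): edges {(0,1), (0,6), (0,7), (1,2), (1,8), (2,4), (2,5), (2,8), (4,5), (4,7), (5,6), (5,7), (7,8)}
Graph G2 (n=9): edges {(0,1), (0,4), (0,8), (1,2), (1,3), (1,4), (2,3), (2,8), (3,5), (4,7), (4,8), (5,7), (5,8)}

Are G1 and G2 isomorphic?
Yes, isomorphic

The graphs are isomorphic.
One valid mapping φ: V(G1) → V(G2): 0→5, 1→3, 2→1, 3→6, 4→0, 5→4, 6→7, 7→8, 8→2

Verify φ preserves adjacency — for each edge of G1, its image is an edge of G2:
  (0,1) → (φ(0),φ(1)) = (3,5) ∈ E(G2) ✓
  (0,6) → (φ(0),φ(6)) = (5,7) ∈ E(G2) ✓
  (0,7) → (φ(0),φ(7)) = (5,8) ∈ E(G2) ✓
  (1,2) → (φ(1),φ(2)) = (1,3) ∈ E(G2) ✓
  (1,8) → (φ(1),φ(8)) = (2,3) ∈ E(G2) ✓
  (2,4) → (φ(2),φ(4)) = (0,1) ∈ E(G2) ✓
  (2,5) → (φ(2),φ(5)) = (1,4) ∈ E(G2) ✓
  (2,8) → (φ(2),φ(8)) = (1,2) ∈ E(G2) ✓
  (4,5) → (φ(4),φ(5)) = (0,4) ∈ E(G2) ✓
  (4,7) → (φ(4),φ(7)) = (0,8) ∈ E(G2) ✓
  (5,6) → (φ(5),φ(6)) = (4,7) ∈ E(G2) ✓
  (5,7) → (φ(5),φ(7)) = (4,8) ∈ E(G2) ✓
  (7,8) → (φ(7),φ(8)) = (2,8) ∈ E(G2) ✓
All 13 edges of G1 map to edges of G2, and |E(G1)| = |E(G2)| = 13, so φ is a bijection on edges as well as vertices. Hence G1 ≅ G2.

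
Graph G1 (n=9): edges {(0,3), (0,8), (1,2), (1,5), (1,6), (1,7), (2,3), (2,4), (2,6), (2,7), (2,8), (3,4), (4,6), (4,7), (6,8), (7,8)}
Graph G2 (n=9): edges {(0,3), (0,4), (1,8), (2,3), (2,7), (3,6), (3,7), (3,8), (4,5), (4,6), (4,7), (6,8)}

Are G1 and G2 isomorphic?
No, not isomorphic

The graphs are NOT isomorphic.

Counting triangles (3-cliques): G1 has 7, G2 has 2.
Triangle count is an isomorphism invariant, so differing triangle counts rule out isomorphism.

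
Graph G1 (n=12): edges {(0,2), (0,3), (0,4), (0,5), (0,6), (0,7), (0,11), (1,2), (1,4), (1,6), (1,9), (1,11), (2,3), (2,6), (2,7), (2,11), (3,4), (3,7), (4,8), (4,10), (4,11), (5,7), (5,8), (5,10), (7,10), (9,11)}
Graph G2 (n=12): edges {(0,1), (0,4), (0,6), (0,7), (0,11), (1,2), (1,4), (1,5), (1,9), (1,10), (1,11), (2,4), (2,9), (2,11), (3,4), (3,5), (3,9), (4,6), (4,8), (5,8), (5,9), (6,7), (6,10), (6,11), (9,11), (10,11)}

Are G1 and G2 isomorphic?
Yes, isomorphic

The graphs are isomorphic.
One valid mapping φ: V(G1) → V(G2): 0→1, 1→6, 2→11, 3→2, 4→4, 5→5, 6→10, 7→9, 8→8, 9→7, 10→3, 11→0

Verify φ preserves adjacency — for each edge of G1, its image is an edge of G2:
  (0,2) → (φ(0),φ(2)) = (1,11) ∈ E(G2) ✓
  (0,3) → (φ(0),φ(3)) = (1,2) ∈ E(G2) ✓
  (0,4) → (φ(0),φ(4)) = (1,4) ∈ E(G2) ✓
  (0,5) → (φ(0),φ(5)) = (1,5) ∈ E(G2) ✓
  (0,6) → (φ(0),φ(6)) = (1,10) ∈ E(G2) ✓
  (0,7) → (φ(0),φ(7)) = (1,9) ∈ E(G2) ✓
  (0,11) → (φ(0),φ(11)) = (0,1) ∈ E(G2) ✓
  (1,2) → (φ(1),φ(2)) = (6,11) ∈ E(G2) ✓
  (1,4) → (φ(1),φ(4)) = (4,6) ∈ E(G2) ✓
  (1,6) → (φ(1),φ(6)) = (6,10) ∈ E(G2) ✓
  (1,9) → (φ(1),φ(9)) = (6,7) ∈ E(G2) ✓
  (1,11) → (φ(1),φ(11)) = (0,6) ∈ E(G2) ✓
  (2,3) → (φ(2),φ(3)) = (2,11) ∈ E(G2) ✓
  (2,6) → (φ(2),φ(6)) = (10,11) ∈ E(G2) ✓
  (2,7) → (φ(2),φ(7)) = (9,11) ∈ E(G2) ✓
  (2,11) → (φ(2),φ(11)) = (0,11) ∈ E(G2) ✓
  (3,4) → (φ(3),φ(4)) = (2,4) ∈ E(G2) ✓
  (3,7) → (φ(3),φ(7)) = (2,9) ∈ E(G2) ✓
  (4,8) → (φ(4),φ(8)) = (4,8) ∈ E(G2) ✓
  (4,10) → (φ(4),φ(10)) = (3,4) ∈ E(G2) ✓
  (4,11) → (φ(4),φ(11)) = (0,4) ∈ E(G2) ✓
  (5,7) → (φ(5),φ(7)) = (5,9) ∈ E(G2) ✓
  (5,8) → (φ(5),φ(8)) = (5,8) ∈ E(G2) ✓
  (5,10) → (φ(5),φ(10)) = (3,5) ∈ E(G2) ✓
  (7,10) → (φ(7),φ(10)) = (3,9) ∈ E(G2) ✓
  (9,11) → (φ(9),φ(11)) = (0,7) ∈ E(G2) ✓
All 26 edges of G1 map to edges of G2, and |E(G1)| = |E(G2)| = 26, so φ is a bijection on edges as well as vertices. Hence G1 ≅ G2.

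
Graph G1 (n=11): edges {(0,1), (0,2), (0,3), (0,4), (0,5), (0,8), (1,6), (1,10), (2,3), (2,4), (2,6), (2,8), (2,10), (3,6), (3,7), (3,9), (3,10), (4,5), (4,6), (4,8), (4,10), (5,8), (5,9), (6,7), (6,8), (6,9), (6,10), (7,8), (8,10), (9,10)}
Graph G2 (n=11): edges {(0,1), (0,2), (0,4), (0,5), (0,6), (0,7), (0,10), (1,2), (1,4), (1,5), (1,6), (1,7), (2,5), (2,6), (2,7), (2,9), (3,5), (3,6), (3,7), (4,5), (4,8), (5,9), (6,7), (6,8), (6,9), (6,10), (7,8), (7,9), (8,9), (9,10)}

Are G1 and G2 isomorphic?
Yes, isomorphic

The graphs are isomorphic.
One valid mapping φ: V(G1) → V(G2): 0→5, 1→3, 2→2, 3→9, 4→1, 5→4, 6→6, 7→10, 8→0, 9→8, 10→7

Verify φ preserves adjacency — for each edge of G1, its image is an edge of G2:
  (0,1) → (φ(0),φ(1)) = (3,5) ∈ E(G2) ✓
  (0,2) → (φ(0),φ(2)) = (2,5) ∈ E(G2) ✓
  (0,3) → (φ(0),φ(3)) = (5,9) ∈ E(G2) ✓
  (0,4) → (φ(0),φ(4)) = (1,5) ∈ E(G2) ✓
  (0,5) → (φ(0),φ(5)) = (4,5) ∈ E(G2) ✓
  (0,8) → (φ(0),φ(8)) = (0,5) ∈ E(G2) ✓
  (1,6) → (φ(1),φ(6)) = (3,6) ∈ E(G2) ✓
  (1,10) → (φ(1),φ(10)) = (3,7) ∈ E(G2) ✓
  (2,3) → (φ(2),φ(3)) = (2,9) ∈ E(G2) ✓
  (2,4) → (φ(2),φ(4)) = (1,2) ∈ E(G2) ✓
  (2,6) → (φ(2),φ(6)) = (2,6) ∈ E(G2) ✓
  (2,8) → (φ(2),φ(8)) = (0,2) ∈ E(G2) ✓
  (2,10) → (φ(2),φ(10)) = (2,7) ∈ E(G2) ✓
  (3,6) → (φ(3),φ(6)) = (6,9) ∈ E(G2) ✓
  (3,7) → (φ(3),φ(7)) = (9,10) ∈ E(G2) ✓
  (3,9) → (φ(3),φ(9)) = (8,9) ∈ E(G2) ✓
  (3,10) → (φ(3),φ(10)) = (7,9) ∈ E(G2) ✓
  (4,5) → (φ(4),φ(5)) = (1,4) ∈ E(G2) ✓
  (4,6) → (φ(4),φ(6)) = (1,6) ∈ E(G2) ✓
  (4,8) → (φ(4),φ(8)) = (0,1) ∈ E(G2) ✓
  (4,10) → (φ(4),φ(10)) = (1,7) ∈ E(G2) ✓
  (5,8) → (φ(5),φ(8)) = (0,4) ∈ E(G2) ✓
  (5,9) → (φ(5),φ(9)) = (4,8) ∈ E(G2) ✓
  (6,7) → (φ(6),φ(7)) = (6,10) ∈ E(G2) ✓
  (6,8) → (φ(6),φ(8)) = (0,6) ∈ E(G2) ✓
  (6,9) → (φ(6),φ(9)) = (6,8) ∈ E(G2) ✓
  (6,10) → (φ(6),φ(10)) = (6,7) ∈ E(G2) ✓
  (7,8) → (φ(7),φ(8)) = (0,10) ∈ E(G2) ✓
  (8,10) → (φ(8),φ(10)) = (0,7) ∈ E(G2) ✓
  (9,10) → (φ(9),φ(10)) = (7,8) ∈ E(G2) ✓
All 30 edges of G1 map to edges of G2, and |E(G1)| = |E(G2)| = 30, so φ is a bijection on edges as well as vertices. Hence G1 ≅ G2.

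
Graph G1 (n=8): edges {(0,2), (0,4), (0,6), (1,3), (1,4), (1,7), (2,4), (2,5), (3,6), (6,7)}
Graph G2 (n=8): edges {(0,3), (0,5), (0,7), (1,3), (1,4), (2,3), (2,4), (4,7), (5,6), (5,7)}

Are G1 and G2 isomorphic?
Yes, isomorphic

The graphs are isomorphic.
One valid mapping φ: V(G1) → V(G2): 0→0, 1→4, 2→5, 3→1, 4→7, 5→6, 6→3, 7→2

Verify φ preserves adjacency — for each edge of G1, its image is an edge of G2:
  (0,2) → (φ(0),φ(2)) = (0,5) ∈ E(G2) ✓
  (0,4) → (φ(0),φ(4)) = (0,7) ∈ E(G2) ✓
  (0,6) → (φ(0),φ(6)) = (0,3) ∈ E(G2) ✓
  (1,3) → (φ(1),φ(3)) = (1,4) ∈ E(G2) ✓
  (1,4) → (φ(1),φ(4)) = (4,7) ∈ E(G2) ✓
  (1,7) → (φ(1),φ(7)) = (2,4) ∈ E(G2) ✓
  (2,4) → (φ(2),φ(4)) = (5,7) ∈ E(G2) ✓
  (2,5) → (φ(2),φ(5)) = (5,6) ∈ E(G2) ✓
  (3,6) → (φ(3),φ(6)) = (1,3) ∈ E(G2) ✓
  (6,7) → (φ(6),φ(7)) = (2,3) ∈ E(G2) ✓
All 10 edges of G1 map to edges of G2, and |E(G1)| = |E(G2)| = 10, so φ is a bijection on edges as well as vertices. Hence G1 ≅ G2.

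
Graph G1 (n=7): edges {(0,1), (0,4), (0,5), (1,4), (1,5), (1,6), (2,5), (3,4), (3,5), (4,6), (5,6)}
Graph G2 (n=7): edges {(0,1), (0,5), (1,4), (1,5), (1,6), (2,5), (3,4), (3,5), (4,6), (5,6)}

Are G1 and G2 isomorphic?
No, not isomorphic

The graphs are NOT isomorphic.

Counting edges: G1 has 11 edge(s); G2 has 10 edge(s).
Edge count is an isomorphism invariant (a bijection on vertices induces a bijection on edges), so differing edge counts rule out isomorphism.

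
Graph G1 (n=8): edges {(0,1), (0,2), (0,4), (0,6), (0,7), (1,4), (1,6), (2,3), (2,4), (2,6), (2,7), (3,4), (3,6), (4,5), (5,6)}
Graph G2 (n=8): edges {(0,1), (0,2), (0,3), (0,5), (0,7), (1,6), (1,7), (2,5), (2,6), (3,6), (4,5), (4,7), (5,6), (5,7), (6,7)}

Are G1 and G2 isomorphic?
Yes, isomorphic

The graphs are isomorphic.
One valid mapping φ: V(G1) → V(G2): 0→5, 1→2, 2→7, 3→1, 4→6, 5→3, 6→0, 7→4

Verify φ preserves adjacency — for each edge of G1, its image is an edge of G2:
  (0,1) → (φ(0),φ(1)) = (2,5) ∈ E(G2) ✓
  (0,2) → (φ(0),φ(2)) = (5,7) ∈ E(G2) ✓
  (0,4) → (φ(0),φ(4)) = (5,6) ∈ E(G2) ✓
  (0,6) → (φ(0),φ(6)) = (0,5) ∈ E(G2) ✓
  (0,7) → (φ(0),φ(7)) = (4,5) ∈ E(G2) ✓
  (1,4) → (φ(1),φ(4)) = (2,6) ∈ E(G2) ✓
  (1,6) → (φ(1),φ(6)) = (0,2) ∈ E(G2) ✓
  (2,3) → (φ(2),φ(3)) = (1,7) ∈ E(G2) ✓
  (2,4) → (φ(2),φ(4)) = (6,7) ∈ E(G2) ✓
  (2,6) → (φ(2),φ(6)) = (0,7) ∈ E(G2) ✓
  (2,7) → (φ(2),φ(7)) = (4,7) ∈ E(G2) ✓
  (3,4) → (φ(3),φ(4)) = (1,6) ∈ E(G2) ✓
  (3,6) → (φ(3),φ(6)) = (0,1) ∈ E(G2) ✓
  (4,5) → (φ(4),φ(5)) = (3,6) ∈ E(G2) ✓
  (5,6) → (φ(5),φ(6)) = (0,3) ∈ E(G2) ✓
All 15 edges of G1 map to edges of G2, and |E(G1)| = |E(G2)| = 15, so φ is a bijection on edges as well as vertices. Hence G1 ≅ G2.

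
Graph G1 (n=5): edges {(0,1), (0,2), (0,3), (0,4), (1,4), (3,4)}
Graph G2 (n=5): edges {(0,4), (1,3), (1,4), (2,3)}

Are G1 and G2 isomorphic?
No, not isomorphic

The graphs are NOT isomorphic.

Degrees in G1: deg(0)=4, deg(1)=2, deg(2)=1, deg(3)=2, deg(4)=3.
Sorted degree sequence of G1: [4, 3, 2, 2, 1].
Degrees in G2: deg(0)=1, deg(1)=2, deg(2)=1, deg(3)=2, deg(4)=2.
Sorted degree sequence of G2: [2, 2, 2, 1, 1].
The (sorted) degree sequence is an isomorphism invariant, so since G1 and G2 have different degree sequences they cannot be isomorphic.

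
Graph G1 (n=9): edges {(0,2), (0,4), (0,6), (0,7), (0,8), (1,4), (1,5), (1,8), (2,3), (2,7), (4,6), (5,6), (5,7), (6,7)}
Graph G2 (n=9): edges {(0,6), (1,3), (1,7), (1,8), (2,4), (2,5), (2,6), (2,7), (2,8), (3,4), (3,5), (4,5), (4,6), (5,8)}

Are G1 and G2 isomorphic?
Yes, isomorphic

The graphs are isomorphic.
One valid mapping φ: V(G1) → V(G2): 0→2, 1→1, 2→6, 3→0, 4→8, 5→3, 6→5, 7→4, 8→7

Verify φ preserves adjacency — for each edge of G1, its image is an edge of G2:
  (0,2) → (φ(0),φ(2)) = (2,6) ∈ E(G2) ✓
  (0,4) → (φ(0),φ(4)) = (2,8) ∈ E(G2) ✓
  (0,6) → (φ(0),φ(6)) = (2,5) ∈ E(G2) ✓
  (0,7) → (φ(0),φ(7)) = (2,4) ∈ E(G2) ✓
  (0,8) → (φ(0),φ(8)) = (2,7) ∈ E(G2) ✓
  (1,4) → (φ(1),φ(4)) = (1,8) ∈ E(G2) ✓
  (1,5) → (φ(1),φ(5)) = (1,3) ∈ E(G2) ✓
  (1,8) → (φ(1),φ(8)) = (1,7) ∈ E(G2) ✓
  (2,3) → (φ(2),φ(3)) = (0,6) ∈ E(G2) ✓
  (2,7) → (φ(2),φ(7)) = (4,6) ∈ E(G2) ✓
  (4,6) → (φ(4),φ(6)) = (5,8) ∈ E(G2) ✓
  (5,6) → (φ(5),φ(6)) = (3,5) ∈ E(G2) ✓
  (5,7) → (φ(5),φ(7)) = (3,4) ∈ E(G2) ✓
  (6,7) → (φ(6),φ(7)) = (4,5) ∈ E(G2) ✓
All 14 edges of G1 map to edges of G2, and |E(G1)| = |E(G2)| = 14, so φ is a bijection on edges as well as vertices. Hence G1 ≅ G2.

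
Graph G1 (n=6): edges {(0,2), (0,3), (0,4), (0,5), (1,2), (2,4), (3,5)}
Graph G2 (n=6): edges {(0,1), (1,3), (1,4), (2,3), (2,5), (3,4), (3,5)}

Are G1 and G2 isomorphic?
Yes, isomorphic

The graphs are isomorphic.
One valid mapping φ: V(G1) → V(G2): 0→3, 1→0, 2→1, 3→5, 4→4, 5→2

Verify φ preserves adjacency — for each edge of G1, its image is an edge of G2:
  (0,2) → (φ(0),φ(2)) = (1,3) ∈ E(G2) ✓
  (0,3) → (φ(0),φ(3)) = (3,5) ∈ E(G2) ✓
  (0,4) → (φ(0),φ(4)) = (3,4) ∈ E(G2) ✓
  (0,5) → (φ(0),φ(5)) = (2,3) ∈ E(G2) ✓
  (1,2) → (φ(1),φ(2)) = (0,1) ∈ E(G2) ✓
  (2,4) → (φ(2),φ(4)) = (1,4) ∈ E(G2) ✓
  (3,5) → (φ(3),φ(5)) = (2,5) ∈ E(G2) ✓
All 7 edges of G1 map to edges of G2, and |E(G1)| = |E(G2)| = 7, so φ is a bijection on edges as well as vertices. Hence G1 ≅ G2.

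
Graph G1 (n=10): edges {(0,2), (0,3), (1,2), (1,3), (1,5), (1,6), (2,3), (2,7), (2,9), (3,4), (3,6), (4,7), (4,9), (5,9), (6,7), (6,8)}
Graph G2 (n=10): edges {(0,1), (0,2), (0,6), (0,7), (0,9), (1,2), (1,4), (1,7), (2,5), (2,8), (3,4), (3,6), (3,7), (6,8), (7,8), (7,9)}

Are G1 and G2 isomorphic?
Yes, isomorphic

The graphs are isomorphic.
One valid mapping φ: V(G1) → V(G2): 0→9, 1→1, 2→7, 3→0, 4→6, 5→4, 6→2, 7→8, 8→5, 9→3

Verify φ preserves adjacency — for each edge of G1, its image is an edge of G2:
  (0,2) → (φ(0),φ(2)) = (7,9) ∈ E(G2) ✓
  (0,3) → (φ(0),φ(3)) = (0,9) ∈ E(G2) ✓
  (1,2) → (φ(1),φ(2)) = (1,7) ∈ E(G2) ✓
  (1,3) → (φ(1),φ(3)) = (0,1) ∈ E(G2) ✓
  (1,5) → (φ(1),φ(5)) = (1,4) ∈ E(G2) ✓
  (1,6) → (φ(1),φ(6)) = (1,2) ∈ E(G2) ✓
  (2,3) → (φ(2),φ(3)) = (0,7) ∈ E(G2) ✓
  (2,7) → (φ(2),φ(7)) = (7,8) ∈ E(G2) ✓
  (2,9) → (φ(2),φ(9)) = (3,7) ∈ E(G2) ✓
  (3,4) → (φ(3),φ(4)) = (0,6) ∈ E(G2) ✓
  (3,6) → (φ(3),φ(6)) = (0,2) ∈ E(G2) ✓
  (4,7) → (φ(4),φ(7)) = (6,8) ∈ E(G2) ✓
  (4,9) → (φ(4),φ(9)) = (3,6) ∈ E(G2) ✓
  (5,9) → (φ(5),φ(9)) = (3,4) ∈ E(G2) ✓
  (6,7) → (φ(6),φ(7)) = (2,8) ∈ E(G2) ✓
  (6,8) → (φ(6),φ(8)) = (2,5) ∈ E(G2) ✓
All 16 edges of G1 map to edges of G2, and |E(G1)| = |E(G2)| = 16, so φ is a bijection on edges as well as vertices. Hence G1 ≅ G2.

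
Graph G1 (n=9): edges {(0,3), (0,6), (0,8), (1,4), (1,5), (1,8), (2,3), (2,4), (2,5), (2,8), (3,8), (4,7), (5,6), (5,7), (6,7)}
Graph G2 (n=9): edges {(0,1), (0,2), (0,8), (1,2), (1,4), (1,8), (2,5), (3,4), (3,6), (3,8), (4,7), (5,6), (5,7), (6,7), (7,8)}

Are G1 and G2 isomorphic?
Yes, isomorphic

The graphs are isomorphic.
One valid mapping φ: V(G1) → V(G2): 0→2, 1→4, 2→8, 3→0, 4→3, 5→7, 6→5, 7→6, 8→1

Verify φ preserves adjacency — for each edge of G1, its image is an edge of G2:
  (0,3) → (φ(0),φ(3)) = (0,2) ∈ E(G2) ✓
  (0,6) → (φ(0),φ(6)) = (2,5) ∈ E(G2) ✓
  (0,8) → (φ(0),φ(8)) = (1,2) ∈ E(G2) ✓
  (1,4) → (φ(1),φ(4)) = (3,4) ∈ E(G2) ✓
  (1,5) → (φ(1),φ(5)) = (4,7) ∈ E(G2) ✓
  (1,8) → (φ(1),φ(8)) = (1,4) ∈ E(G2) ✓
  (2,3) → (φ(2),φ(3)) = (0,8) ∈ E(G2) ✓
  (2,4) → (φ(2),φ(4)) = (3,8) ∈ E(G2) ✓
  (2,5) → (φ(2),φ(5)) = (7,8) ∈ E(G2) ✓
  (2,8) → (φ(2),φ(8)) = (1,8) ∈ E(G2) ✓
  (3,8) → (φ(3),φ(8)) = (0,1) ∈ E(G2) ✓
  (4,7) → (φ(4),φ(7)) = (3,6) ∈ E(G2) ✓
  (5,6) → (φ(5),φ(6)) = (5,7) ∈ E(G2) ✓
  (5,7) → (φ(5),φ(7)) = (6,7) ∈ E(G2) ✓
  (6,7) → (φ(6),φ(7)) = (5,6) ∈ E(G2) ✓
All 15 edges of G1 map to edges of G2, and |E(G1)| = |E(G2)| = 15, so φ is a bijection on edges as well as vertices. Hence G1 ≅ G2.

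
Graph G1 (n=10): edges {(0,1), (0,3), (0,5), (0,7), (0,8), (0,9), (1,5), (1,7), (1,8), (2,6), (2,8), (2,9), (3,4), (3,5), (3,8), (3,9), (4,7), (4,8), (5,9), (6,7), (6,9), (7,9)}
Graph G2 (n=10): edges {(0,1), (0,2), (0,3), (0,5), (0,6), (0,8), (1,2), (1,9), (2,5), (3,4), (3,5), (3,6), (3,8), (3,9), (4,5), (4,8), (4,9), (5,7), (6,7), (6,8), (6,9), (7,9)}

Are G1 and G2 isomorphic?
Yes, isomorphic

The graphs are isomorphic.
One valid mapping φ: V(G1) → V(G2): 0→3, 1→4, 2→1, 3→6, 4→7, 5→8, 6→2, 7→5, 8→9, 9→0

Verify φ preserves adjacency — for each edge of G1, its image is an edge of G2:
  (0,1) → (φ(0),φ(1)) = (3,4) ∈ E(G2) ✓
  (0,3) → (φ(0),φ(3)) = (3,6) ∈ E(G2) ✓
  (0,5) → (φ(0),φ(5)) = (3,8) ∈ E(G2) ✓
  (0,7) → (φ(0),φ(7)) = (3,5) ∈ E(G2) ✓
  (0,8) → (φ(0),φ(8)) = (3,9) ∈ E(G2) ✓
  (0,9) → (φ(0),φ(9)) = (0,3) ∈ E(G2) ✓
  (1,5) → (φ(1),φ(5)) = (4,8) ∈ E(G2) ✓
  (1,7) → (φ(1),φ(7)) = (4,5) ∈ E(G2) ✓
  (1,8) → (φ(1),φ(8)) = (4,9) ∈ E(G2) ✓
  (2,6) → (φ(2),φ(6)) = (1,2) ∈ E(G2) ✓
  (2,8) → (φ(2),φ(8)) = (1,9) ∈ E(G2) ✓
  (2,9) → (φ(2),φ(9)) = (0,1) ∈ E(G2) ✓
  (3,4) → (φ(3),φ(4)) = (6,7) ∈ E(G2) ✓
  (3,5) → (φ(3),φ(5)) = (6,8) ∈ E(G2) ✓
  (3,8) → (φ(3),φ(8)) = (6,9) ∈ E(G2) ✓
  (3,9) → (φ(3),φ(9)) = (0,6) ∈ E(G2) ✓
  (4,7) → (φ(4),φ(7)) = (5,7) ∈ E(G2) ✓
  (4,8) → (φ(4),φ(8)) = (7,9) ∈ E(G2) ✓
  (5,9) → (φ(5),φ(9)) = (0,8) ∈ E(G2) ✓
  (6,7) → (φ(6),φ(7)) = (2,5) ∈ E(G2) ✓
  (6,9) → (φ(6),φ(9)) = (0,2) ∈ E(G2) ✓
  (7,9) → (φ(7),φ(9)) = (0,5) ∈ E(G2) ✓
All 22 edges of G1 map to edges of G2, and |E(G1)| = |E(G2)| = 22, so φ is a bijection on edges as well as vertices. Hence G1 ≅ G2.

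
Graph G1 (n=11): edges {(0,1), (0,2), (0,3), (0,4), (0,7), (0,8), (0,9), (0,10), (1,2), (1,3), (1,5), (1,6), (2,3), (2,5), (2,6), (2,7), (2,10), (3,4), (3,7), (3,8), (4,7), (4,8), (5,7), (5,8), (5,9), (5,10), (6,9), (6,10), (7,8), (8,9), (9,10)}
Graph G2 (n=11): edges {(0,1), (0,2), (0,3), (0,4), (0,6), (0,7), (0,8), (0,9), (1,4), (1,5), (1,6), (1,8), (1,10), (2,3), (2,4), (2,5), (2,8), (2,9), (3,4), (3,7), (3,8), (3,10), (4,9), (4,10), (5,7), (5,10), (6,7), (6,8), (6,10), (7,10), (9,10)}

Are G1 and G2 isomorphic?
No, not isomorphic

The graphs are NOT isomorphic.

Counting triangles (3-cliques): G1 has 28, G2 has 25.
Triangle count is an isomorphism invariant, so differing triangle counts rule out isomorphism.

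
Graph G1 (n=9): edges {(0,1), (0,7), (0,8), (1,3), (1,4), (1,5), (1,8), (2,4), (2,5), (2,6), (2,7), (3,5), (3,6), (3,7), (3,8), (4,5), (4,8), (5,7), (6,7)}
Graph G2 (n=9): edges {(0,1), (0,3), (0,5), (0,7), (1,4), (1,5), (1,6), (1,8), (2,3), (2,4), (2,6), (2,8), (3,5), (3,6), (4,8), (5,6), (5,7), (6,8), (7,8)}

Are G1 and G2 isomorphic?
Yes, isomorphic

The graphs are isomorphic.
One valid mapping φ: V(G1) → V(G2): 0→7, 1→5, 2→2, 3→1, 4→3, 5→6, 6→4, 7→8, 8→0

Verify φ preserves adjacency — for each edge of G1, its image is an edge of G2:
  (0,1) → (φ(0),φ(1)) = (5,7) ∈ E(G2) ✓
  (0,7) → (φ(0),φ(7)) = (7,8) ∈ E(G2) ✓
  (0,8) → (φ(0),φ(8)) = (0,7) ∈ E(G2) ✓
  (1,3) → (φ(1),φ(3)) = (1,5) ∈ E(G2) ✓
  (1,4) → (φ(1),φ(4)) = (3,5) ∈ E(G2) ✓
  (1,5) → (φ(1),φ(5)) = (5,6) ∈ E(G2) ✓
  (1,8) → (φ(1),φ(8)) = (0,5) ∈ E(G2) ✓
  (2,4) → (φ(2),φ(4)) = (2,3) ∈ E(G2) ✓
  (2,5) → (φ(2),φ(5)) = (2,6) ∈ E(G2) ✓
  (2,6) → (φ(2),φ(6)) = (2,4) ∈ E(G2) ✓
  (2,7) → (φ(2),φ(7)) = (2,8) ∈ E(G2) ✓
  (3,5) → (φ(3),φ(5)) = (1,6) ∈ E(G2) ✓
  (3,6) → (φ(3),φ(6)) = (1,4) ∈ E(G2) ✓
  (3,7) → (φ(3),φ(7)) = (1,8) ∈ E(G2) ✓
  (3,8) → (φ(3),φ(8)) = (0,1) ∈ E(G2) ✓
  (4,5) → (φ(4),φ(5)) = (3,6) ∈ E(G2) ✓
  (4,8) → (φ(4),φ(8)) = (0,3) ∈ E(G2) ✓
  (5,7) → (φ(5),φ(7)) = (6,8) ∈ E(G2) ✓
  (6,7) → (φ(6),φ(7)) = (4,8) ∈ E(G2) ✓
All 19 edges of G1 map to edges of G2, and |E(G1)| = |E(G2)| = 19, so φ is a bijection on edges as well as vertices. Hence G1 ≅ G2.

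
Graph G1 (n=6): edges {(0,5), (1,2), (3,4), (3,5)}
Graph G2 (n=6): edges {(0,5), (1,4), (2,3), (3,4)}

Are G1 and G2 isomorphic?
Yes, isomorphic

The graphs are isomorphic.
One valid mapping φ: V(G1) → V(G2): 0→1, 1→5, 2→0, 3→3, 4→2, 5→4

Verify φ preserves adjacency — for each edge of G1, its image is an edge of G2:
  (0,5) → (φ(0),φ(5)) = (1,4) ∈ E(G2) ✓
  (1,2) → (φ(1),φ(2)) = (0,5) ∈ E(G2) ✓
  (3,4) → (φ(3),φ(4)) = (2,3) ∈ E(G2) ✓
  (3,5) → (φ(3),φ(5)) = (3,4) ∈ E(G2) ✓
All 4 edges of G1 map to edges of G2, and |E(G1)| = |E(G2)| = 4, so φ is a bijection on edges as well as vertices. Hence G1 ≅ G2.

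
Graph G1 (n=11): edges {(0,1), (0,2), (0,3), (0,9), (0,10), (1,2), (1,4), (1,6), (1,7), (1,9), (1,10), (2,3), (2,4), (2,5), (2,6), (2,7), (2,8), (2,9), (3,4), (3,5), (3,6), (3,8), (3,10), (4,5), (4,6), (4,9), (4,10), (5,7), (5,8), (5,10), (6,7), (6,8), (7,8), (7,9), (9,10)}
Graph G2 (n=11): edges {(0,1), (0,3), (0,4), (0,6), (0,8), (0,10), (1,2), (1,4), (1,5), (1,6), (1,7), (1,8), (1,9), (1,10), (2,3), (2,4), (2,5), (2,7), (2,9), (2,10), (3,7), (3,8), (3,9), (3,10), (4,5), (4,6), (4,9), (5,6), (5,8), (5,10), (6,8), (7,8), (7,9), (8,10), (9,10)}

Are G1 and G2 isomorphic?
Yes, isomorphic

The graphs are isomorphic.
One valid mapping φ: V(G1) → V(G2): 0→7, 1→2, 2→1, 3→8, 4→10, 5→0, 6→5, 7→4, 8→6, 9→9, 10→3

Verify φ preserves adjacency — for each edge of G1, its image is an edge of G2:
  (0,1) → (φ(0),φ(1)) = (2,7) ∈ E(G2) ✓
  (0,2) → (φ(0),φ(2)) = (1,7) ∈ E(G2) ✓
  (0,3) → (φ(0),φ(3)) = (7,8) ∈ E(G2) ✓
  (0,9) → (φ(0),φ(9)) = (7,9) ∈ E(G2) ✓
  (0,10) → (φ(0),φ(10)) = (3,7) ∈ E(G2) ✓
  (1,2) → (φ(1),φ(2)) = (1,2) ∈ E(G2) ✓
  (1,4) → (φ(1),φ(4)) = (2,10) ∈ E(G2) ✓
  (1,6) → (φ(1),φ(6)) = (2,5) ∈ E(G2) ✓
  (1,7) → (φ(1),φ(7)) = (2,4) ∈ E(G2) ✓
  (1,9) → (φ(1),φ(9)) = (2,9) ∈ E(G2) ✓
  (1,10) → (φ(1),φ(10)) = (2,3) ∈ E(G2) ✓
  (2,3) → (φ(2),φ(3)) = (1,8) ∈ E(G2) ✓
  (2,4) → (φ(2),φ(4)) = (1,10) ∈ E(G2) ✓
  (2,5) → (φ(2),φ(5)) = (0,1) ∈ E(G2) ✓
  (2,6) → (φ(2),φ(6)) = (1,5) ∈ E(G2) ✓
  (2,7) → (φ(2),φ(7)) = (1,4) ∈ E(G2) ✓
  (2,8) → (φ(2),φ(8)) = (1,6) ∈ E(G2) ✓
  (2,9) → (φ(2),φ(9)) = (1,9) ∈ E(G2) ✓
  (3,4) → (φ(3),φ(4)) = (8,10) ∈ E(G2) ✓
  (3,5) → (φ(3),φ(5)) = (0,8) ∈ E(G2) ✓
  (3,6) → (φ(3),φ(6)) = (5,8) ∈ E(G2) ✓
  (3,8) → (φ(3),φ(8)) = (6,8) ∈ E(G2) ✓
  (3,10) → (φ(3),φ(10)) = (3,8) ∈ E(G2) ✓
  (4,5) → (φ(4),φ(5)) = (0,10) ∈ E(G2) ✓
  (4,6) → (φ(4),φ(6)) = (5,10) ∈ E(G2) ✓
  (4,9) → (φ(4),φ(9)) = (9,10) ∈ E(G2) ✓
  (4,10) → (φ(4),φ(10)) = (3,10) ∈ E(G2) ✓
  (5,7) → (φ(5),φ(7)) = (0,4) ∈ E(G2) ✓
  (5,8) → (φ(5),φ(8)) = (0,6) ∈ E(G2) ✓
  (5,10) → (φ(5),φ(10)) = (0,3) ∈ E(G2) ✓
  (6,7) → (φ(6),φ(7)) = (4,5) ∈ E(G2) ✓
  (6,8) → (φ(6),φ(8)) = (5,6) ∈ E(G2) ✓
  (7,8) → (φ(7),φ(8)) = (4,6) ∈ E(G2) ✓
  (7,9) → (φ(7),φ(9)) = (4,9) ∈ E(G2) ✓
  (9,10) → (φ(9),φ(10)) = (3,9) ∈ E(G2) ✓
All 35 edges of G1 map to edges of G2, and |E(G1)| = |E(G2)| = 35, so φ is a bijection on edges as well as vertices. Hence G1 ≅ G2.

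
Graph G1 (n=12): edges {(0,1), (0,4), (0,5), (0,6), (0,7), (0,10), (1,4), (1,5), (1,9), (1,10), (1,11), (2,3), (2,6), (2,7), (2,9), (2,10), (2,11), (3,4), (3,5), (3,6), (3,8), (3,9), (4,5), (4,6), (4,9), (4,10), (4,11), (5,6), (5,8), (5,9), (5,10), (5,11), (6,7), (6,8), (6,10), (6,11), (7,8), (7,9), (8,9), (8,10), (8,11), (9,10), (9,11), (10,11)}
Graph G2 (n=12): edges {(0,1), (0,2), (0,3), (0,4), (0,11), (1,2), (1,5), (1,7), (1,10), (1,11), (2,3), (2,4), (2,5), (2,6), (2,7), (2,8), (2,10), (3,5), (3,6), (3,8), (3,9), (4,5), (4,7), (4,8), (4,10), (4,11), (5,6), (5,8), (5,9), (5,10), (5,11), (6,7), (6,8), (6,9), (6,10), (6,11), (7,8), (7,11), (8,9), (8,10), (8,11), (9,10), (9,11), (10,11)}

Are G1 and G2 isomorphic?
Yes, isomorphic

The graphs are isomorphic.
One valid mapping φ: V(G1) → V(G2): 0→3, 1→9, 2→1, 3→7, 4→6, 5→8, 6→2, 7→0, 8→4, 9→11, 10→5, 11→10

Verify φ preserves adjacency — for each edge of G1, its image is an edge of G2:
  (0,1) → (φ(0),φ(1)) = (3,9) ∈ E(G2) ✓
  (0,4) → (φ(0),φ(4)) = (3,6) ∈ E(G2) ✓
  (0,5) → (φ(0),φ(5)) = (3,8) ∈ E(G2) ✓
  (0,6) → (φ(0),φ(6)) = (2,3) ∈ E(G2) ✓
  (0,7) → (φ(0),φ(7)) = (0,3) ∈ E(G2) ✓
  (0,10) → (φ(0),φ(10)) = (3,5) ∈ E(G2) ✓
  (1,4) → (φ(1),φ(4)) = (6,9) ∈ E(G2) ✓
  (1,5) → (φ(1),φ(5)) = (8,9) ∈ E(G2) ✓
  (1,9) → (φ(1),φ(9)) = (9,11) ∈ E(G2) ✓
  (1,10) → (φ(1),φ(10)) = (5,9) ∈ E(G2) ✓
  (1,11) → (φ(1),φ(11)) = (9,10) ∈ E(G2) ✓
  (2,3) → (φ(2),φ(3)) = (1,7) ∈ E(G2) ✓
  (2,6) → (φ(2),φ(6)) = (1,2) ∈ E(G2) ✓
  (2,7) → (φ(2),φ(7)) = (0,1) ∈ E(G2) ✓
  (2,9) → (φ(2),φ(9)) = (1,11) ∈ E(G2) ✓
  (2,10) → (φ(2),φ(10)) = (1,5) ∈ E(G2) ✓
  (2,11) → (φ(2),φ(11)) = (1,10) ∈ E(G2) ✓
  (3,4) → (φ(3),φ(4)) = (6,7) ∈ E(G2) ✓
  (3,5) → (φ(3),φ(5)) = (7,8) ∈ E(G2) ✓
  (3,6) → (φ(3),φ(6)) = (2,7) ∈ E(G2) ✓
  (3,8) → (φ(3),φ(8)) = (4,7) ∈ E(G2) ✓
  (3,9) → (φ(3),φ(9)) = (7,11) ∈ E(G2) ✓
  (4,5) → (φ(4),φ(5)) = (6,8) ∈ E(G2) ✓
  (4,6) → (φ(4),φ(6)) = (2,6) ∈ E(G2) ✓
  (4,9) → (φ(4),φ(9)) = (6,11) ∈ E(G2) ✓
  (4,10) → (φ(4),φ(10)) = (5,6) ∈ E(G2) ✓
  (4,11) → (φ(4),φ(11)) = (6,10) ∈ E(G2) ✓
  (5,6) → (φ(5),φ(6)) = (2,8) ∈ E(G2) ✓
  (5,8) → (φ(5),φ(8)) = (4,8) ∈ E(G2) ✓
  (5,9) → (φ(5),φ(9)) = (8,11) ∈ E(G2) ✓
  (5,10) → (φ(5),φ(10)) = (5,8) ∈ E(G2) ✓
  (5,11) → (φ(5),φ(11)) = (8,10) ∈ E(G2) ✓
  (6,7) → (φ(6),φ(7)) = (0,2) ∈ E(G2) ✓
  (6,8) → (φ(6),φ(8)) = (2,4) ∈ E(G2) ✓
  (6,10) → (φ(6),φ(10)) = (2,5) ∈ E(G2) ✓
  (6,11) → (φ(6),φ(11)) = (2,10) ∈ E(G2) ✓
  (7,8) → (φ(7),φ(8)) = (0,4) ∈ E(G2) ✓
  (7,9) → (φ(7),φ(9)) = (0,11) ∈ E(G2) ✓
  (8,9) → (φ(8),φ(9)) = (4,11) ∈ E(G2) ✓
  (8,10) → (φ(8),φ(10)) = (4,5) ∈ E(G2) ✓
  (8,11) → (φ(8),φ(11)) = (4,10) ∈ E(G2) ✓
  (9,10) → (φ(9),φ(10)) = (5,11) ∈ E(G2) ✓
  (9,11) → (φ(9),φ(11)) = (10,11) ∈ E(G2) ✓
  (10,11) → (φ(10),φ(11)) = (5,10) ∈ E(G2) ✓
All 44 edges of G1 map to edges of G2, and |E(G1)| = |E(G2)| = 44, so φ is a bijection on edges as well as vertices. Hence G1 ≅ G2.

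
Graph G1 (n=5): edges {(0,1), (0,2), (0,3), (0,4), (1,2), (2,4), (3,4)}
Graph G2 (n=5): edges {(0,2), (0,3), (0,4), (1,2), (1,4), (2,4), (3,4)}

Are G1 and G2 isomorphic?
Yes, isomorphic

The graphs are isomorphic.
One valid mapping φ: V(G1) → V(G2): 0→4, 1→3, 2→0, 3→1, 4→2

Verify φ preserves adjacency — for each edge of G1, its image is an edge of G2:
  (0,1) → (φ(0),φ(1)) = (3,4) ∈ E(G2) ✓
  (0,2) → (φ(0),φ(2)) = (0,4) ∈ E(G2) ✓
  (0,3) → (φ(0),φ(3)) = (1,4) ∈ E(G2) ✓
  (0,4) → (φ(0),φ(4)) = (2,4) ∈ E(G2) ✓
  (1,2) → (φ(1),φ(2)) = (0,3) ∈ E(G2) ✓
  (2,4) → (φ(2),φ(4)) = (0,2) ∈ E(G2) ✓
  (3,4) → (φ(3),φ(4)) = (1,2) ∈ E(G2) ✓
All 7 edges of G1 map to edges of G2, and |E(G1)| = |E(G2)| = 7, so φ is a bijection on edges as well as vertices. Hence G1 ≅ G2.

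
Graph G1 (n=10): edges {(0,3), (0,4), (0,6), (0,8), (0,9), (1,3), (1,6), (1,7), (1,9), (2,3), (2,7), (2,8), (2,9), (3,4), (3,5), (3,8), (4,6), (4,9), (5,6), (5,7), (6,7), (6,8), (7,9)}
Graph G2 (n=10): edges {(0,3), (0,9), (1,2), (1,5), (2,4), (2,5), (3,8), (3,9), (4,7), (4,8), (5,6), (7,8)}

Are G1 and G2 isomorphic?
No, not isomorphic

The graphs are NOT isomorphic.

Counting triangles (3-cliques): G1 has 10, G2 has 3.
Triangle count is an isomorphism invariant, so differing triangle counts rule out isomorphism.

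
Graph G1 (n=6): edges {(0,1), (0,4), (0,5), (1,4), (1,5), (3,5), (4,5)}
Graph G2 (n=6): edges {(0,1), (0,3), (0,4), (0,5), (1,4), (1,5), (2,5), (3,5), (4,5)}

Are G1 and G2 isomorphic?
No, not isomorphic

The graphs are NOT isomorphic.

Counting edges: G1 has 7 edge(s); G2 has 9 edge(s).
Edge count is an isomorphism invariant (a bijection on vertices induces a bijection on edges), so differing edge counts rule out isomorphism.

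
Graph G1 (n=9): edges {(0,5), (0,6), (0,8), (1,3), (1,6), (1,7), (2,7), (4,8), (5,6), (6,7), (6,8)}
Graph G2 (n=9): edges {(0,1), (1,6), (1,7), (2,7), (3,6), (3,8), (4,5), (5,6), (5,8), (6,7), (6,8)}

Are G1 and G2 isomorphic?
Yes, isomorphic

The graphs are isomorphic.
One valid mapping φ: V(G1) → V(G2): 0→8, 1→1, 2→2, 3→0, 4→4, 5→3, 6→6, 7→7, 8→5

Verify φ preserves adjacency — for each edge of G1, its image is an edge of G2:
  (0,5) → (φ(0),φ(5)) = (3,8) ∈ E(G2) ✓
  (0,6) → (φ(0),φ(6)) = (6,8) ∈ E(G2) ✓
  (0,8) → (φ(0),φ(8)) = (5,8) ∈ E(G2) ✓
  (1,3) → (φ(1),φ(3)) = (0,1) ∈ E(G2) ✓
  (1,6) → (φ(1),φ(6)) = (1,6) ∈ E(G2) ✓
  (1,7) → (φ(1),φ(7)) = (1,7) ∈ E(G2) ✓
  (2,7) → (φ(2),φ(7)) = (2,7) ∈ E(G2) ✓
  (4,8) → (φ(4),φ(8)) = (4,5) ∈ E(G2) ✓
  (5,6) → (φ(5),φ(6)) = (3,6) ∈ E(G2) ✓
  (6,7) → (φ(6),φ(7)) = (6,7) ∈ E(G2) ✓
  (6,8) → (φ(6),φ(8)) = (5,6) ∈ E(G2) ✓
All 11 edges of G1 map to edges of G2, and |E(G1)| = |E(G2)| = 11, so φ is a bijection on edges as well as vertices. Hence G1 ≅ G2.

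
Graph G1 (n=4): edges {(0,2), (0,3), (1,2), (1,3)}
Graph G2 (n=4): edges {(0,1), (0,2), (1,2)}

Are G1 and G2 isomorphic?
No, not isomorphic

The graphs are NOT isomorphic.

Degrees in G1: deg(0)=2, deg(1)=2, deg(2)=2, deg(3)=2.
Sorted degree sequence of G1: [2, 2, 2, 2].
Degrees in G2: deg(0)=2, deg(1)=2, deg(2)=2, deg(3)=0.
Sorted degree sequence of G2: [2, 2, 2, 0].
The (sorted) degree sequence is an isomorphism invariant, so since G1 and G2 have different degree sequences they cannot be isomorphic.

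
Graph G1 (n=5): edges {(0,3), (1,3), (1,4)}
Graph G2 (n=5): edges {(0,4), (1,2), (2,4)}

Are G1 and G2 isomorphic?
Yes, isomorphic

The graphs are isomorphic.
One valid mapping φ: V(G1) → V(G2): 0→1, 1→4, 2→3, 3→2, 4→0

Verify φ preserves adjacency — for each edge of G1, its image is an edge of G2:
  (0,3) → (φ(0),φ(3)) = (1,2) ∈ E(G2) ✓
  (1,3) → (φ(1),φ(3)) = (2,4) ∈ E(G2) ✓
  (1,4) → (φ(1),φ(4)) = (0,4) ∈ E(G2) ✓
All 3 edges of G1 map to edges of G2, and |E(G1)| = |E(G2)| = 3, so φ is a bijection on edges as well as vertices. Hence G1 ≅ G2.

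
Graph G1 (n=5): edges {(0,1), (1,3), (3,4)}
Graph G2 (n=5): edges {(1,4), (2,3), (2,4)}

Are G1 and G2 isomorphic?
Yes, isomorphic

The graphs are isomorphic.
One valid mapping φ: V(G1) → V(G2): 0→3, 1→2, 2→0, 3→4, 4→1

Verify φ preserves adjacency — for each edge of G1, its image is an edge of G2:
  (0,1) → (φ(0),φ(1)) = (2,3) ∈ E(G2) ✓
  (1,3) → (φ(1),φ(3)) = (2,4) ∈ E(G2) ✓
  (3,4) → (φ(3),φ(4)) = (1,4) ∈ E(G2) ✓
All 3 edges of G1 map to edges of G2, and |E(G1)| = |E(G2)| = 3, so φ is a bijection on edges as well as vertices. Hence G1 ≅ G2.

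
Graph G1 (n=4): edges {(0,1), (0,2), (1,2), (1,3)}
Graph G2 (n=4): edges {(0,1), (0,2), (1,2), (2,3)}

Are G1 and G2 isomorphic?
Yes, isomorphic

The graphs are isomorphic.
One valid mapping φ: V(G1) → V(G2): 0→0, 1→2, 2→1, 3→3

Verify φ preserves adjacency — for each edge of G1, its image is an edge of G2:
  (0,1) → (φ(0),φ(1)) = (0,2) ∈ E(G2) ✓
  (0,2) → (φ(0),φ(2)) = (0,1) ∈ E(G2) ✓
  (1,2) → (φ(1),φ(2)) = (1,2) ∈ E(G2) ✓
  (1,3) → (φ(1),φ(3)) = (2,3) ∈ E(G2) ✓
All 4 edges of G1 map to edges of G2, and |E(G1)| = |E(G2)| = 4, so φ is a bijection on edges as well as vertices. Hence G1 ≅ G2.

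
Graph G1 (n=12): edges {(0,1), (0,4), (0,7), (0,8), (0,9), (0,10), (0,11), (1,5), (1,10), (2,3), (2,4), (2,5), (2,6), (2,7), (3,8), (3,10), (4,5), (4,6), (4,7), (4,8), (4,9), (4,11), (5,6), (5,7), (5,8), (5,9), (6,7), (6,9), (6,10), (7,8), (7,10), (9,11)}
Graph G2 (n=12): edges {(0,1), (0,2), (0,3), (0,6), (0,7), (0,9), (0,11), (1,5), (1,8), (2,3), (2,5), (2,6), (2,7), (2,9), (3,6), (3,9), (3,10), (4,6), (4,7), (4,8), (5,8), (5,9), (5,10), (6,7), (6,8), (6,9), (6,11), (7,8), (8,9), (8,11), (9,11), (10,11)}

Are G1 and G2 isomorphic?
Yes, isomorphic

The graphs are isomorphic.
One valid mapping φ: V(G1) → V(G2): 0→8, 1→1, 2→3, 3→10, 4→6, 5→0, 6→2, 7→9, 8→11, 9→7, 10→5, 11→4

Verify φ preserves adjacency — for each edge of G1, its image is an edge of G2:
  (0,1) → (φ(0),φ(1)) = (1,8) ∈ E(G2) ✓
  (0,4) → (φ(0),φ(4)) = (6,8) ∈ E(G2) ✓
  (0,7) → (φ(0),φ(7)) = (8,9) ∈ E(G2) ✓
  (0,8) → (φ(0),φ(8)) = (8,11) ∈ E(G2) ✓
  (0,9) → (φ(0),φ(9)) = (7,8) ∈ E(G2) ✓
  (0,10) → (φ(0),φ(10)) = (5,8) ∈ E(G2) ✓
  (0,11) → (φ(0),φ(11)) = (4,8) ∈ E(G2) ✓
  (1,5) → (φ(1),φ(5)) = (0,1) ∈ E(G2) ✓
  (1,10) → (φ(1),φ(10)) = (1,5) ∈ E(G2) ✓
  (2,3) → (φ(2),φ(3)) = (3,10) ∈ E(G2) ✓
  (2,4) → (φ(2),φ(4)) = (3,6) ∈ E(G2) ✓
  (2,5) → (φ(2),φ(5)) = (0,3) ∈ E(G2) ✓
  (2,6) → (φ(2),φ(6)) = (2,3) ∈ E(G2) ✓
  (2,7) → (φ(2),φ(7)) = (3,9) ∈ E(G2) ✓
  (3,8) → (φ(3),φ(8)) = (10,11) ∈ E(G2) ✓
  (3,10) → (φ(3),φ(10)) = (5,10) ∈ E(G2) ✓
  (4,5) → (φ(4),φ(5)) = (0,6) ∈ E(G2) ✓
  (4,6) → (φ(4),φ(6)) = (2,6) ∈ E(G2) ✓
  (4,7) → (φ(4),φ(7)) = (6,9) ∈ E(G2) ✓
  (4,8) → (φ(4),φ(8)) = (6,11) ∈ E(G2) ✓
  (4,9) → (φ(4),φ(9)) = (6,7) ∈ E(G2) ✓
  (4,11) → (φ(4),φ(11)) = (4,6) ∈ E(G2) ✓
  (5,6) → (φ(5),φ(6)) = (0,2) ∈ E(G2) ✓
  (5,7) → (φ(5),φ(7)) = (0,9) ∈ E(G2) ✓
  (5,8) → (φ(5),φ(8)) = (0,11) ∈ E(G2) ✓
  (5,9) → (φ(5),φ(9)) = (0,7) ∈ E(G2) ✓
  (6,7) → (φ(6),φ(7)) = (2,9) ∈ E(G2) ✓
  (6,9) → (φ(6),φ(9)) = (2,7) ∈ E(G2) ✓
  (6,10) → (φ(6),φ(10)) = (2,5) ∈ E(G2) ✓
  (7,8) → (φ(7),φ(8)) = (9,11) ∈ E(G2) ✓
  (7,10) → (φ(7),φ(10)) = (5,9) ∈ E(G2) ✓
  (9,11) → (φ(9),φ(11)) = (4,7) ∈ E(G2) ✓
All 32 edges of G1 map to edges of G2, and |E(G1)| = |E(G2)| = 32, so φ is a bijection on edges as well as vertices. Hence G1 ≅ G2.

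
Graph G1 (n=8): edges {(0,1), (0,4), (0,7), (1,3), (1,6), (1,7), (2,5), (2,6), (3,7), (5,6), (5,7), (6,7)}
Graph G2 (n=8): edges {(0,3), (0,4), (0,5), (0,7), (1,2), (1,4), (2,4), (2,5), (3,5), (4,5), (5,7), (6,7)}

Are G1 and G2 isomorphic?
Yes, isomorphic

The graphs are isomorphic.
One valid mapping φ: V(G1) → V(G2): 0→7, 1→0, 2→1, 3→3, 4→6, 5→2, 6→4, 7→5

Verify φ preserves adjacency — for each edge of G1, its image is an edge of G2:
  (0,1) → (φ(0),φ(1)) = (0,7) ∈ E(G2) ✓
  (0,4) → (φ(0),φ(4)) = (6,7) ∈ E(G2) ✓
  (0,7) → (φ(0),φ(7)) = (5,7) ∈ E(G2) ✓
  (1,3) → (φ(1),φ(3)) = (0,3) ∈ E(G2) ✓
  (1,6) → (φ(1),φ(6)) = (0,4) ∈ E(G2) ✓
  (1,7) → (φ(1),φ(7)) = (0,5) ∈ E(G2) ✓
  (2,5) → (φ(2),φ(5)) = (1,2) ∈ E(G2) ✓
  (2,6) → (φ(2),φ(6)) = (1,4) ∈ E(G2) ✓
  (3,7) → (φ(3),φ(7)) = (3,5) ∈ E(G2) ✓
  (5,6) → (φ(5),φ(6)) = (2,4) ∈ E(G2) ✓
  (5,7) → (φ(5),φ(7)) = (2,5) ∈ E(G2) ✓
  (6,7) → (φ(6),φ(7)) = (4,5) ∈ E(G2) ✓
All 12 edges of G1 map to edges of G2, and |E(G1)| = |E(G2)| = 12, so φ is a bijection on edges as well as vertices. Hence G1 ≅ G2.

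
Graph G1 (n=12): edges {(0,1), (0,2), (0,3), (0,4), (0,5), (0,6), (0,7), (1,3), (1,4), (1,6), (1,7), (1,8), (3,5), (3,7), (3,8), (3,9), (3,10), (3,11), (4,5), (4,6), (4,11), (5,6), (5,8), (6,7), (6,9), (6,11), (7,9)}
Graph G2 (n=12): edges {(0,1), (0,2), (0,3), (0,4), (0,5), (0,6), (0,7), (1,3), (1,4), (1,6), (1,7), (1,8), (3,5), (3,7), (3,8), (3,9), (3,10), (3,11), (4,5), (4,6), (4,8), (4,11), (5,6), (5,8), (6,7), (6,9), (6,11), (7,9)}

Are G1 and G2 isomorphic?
No, not isomorphic

The graphs are NOT isomorphic.

Counting edges: G1 has 27 edge(s); G2 has 28 edge(s).
Edge count is an isomorphism invariant (a bijection on vertices induces a bijection on edges), so differing edge counts rule out isomorphism.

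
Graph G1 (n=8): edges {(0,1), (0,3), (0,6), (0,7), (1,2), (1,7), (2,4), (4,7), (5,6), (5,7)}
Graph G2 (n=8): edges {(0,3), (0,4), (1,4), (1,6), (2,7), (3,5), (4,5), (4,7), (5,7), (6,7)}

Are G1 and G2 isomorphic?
Yes, isomorphic

The graphs are isomorphic.
One valid mapping φ: V(G1) → V(G2): 0→7, 1→5, 2→3, 3→2, 4→0, 5→1, 6→6, 7→4

Verify φ preserves adjacency — for each edge of G1, its image is an edge of G2:
  (0,1) → (φ(0),φ(1)) = (5,7) ∈ E(G2) ✓
  (0,3) → (φ(0),φ(3)) = (2,7) ∈ E(G2) ✓
  (0,6) → (φ(0),φ(6)) = (6,7) ∈ E(G2) ✓
  (0,7) → (φ(0),φ(7)) = (4,7) ∈ E(G2) ✓
  (1,2) → (φ(1),φ(2)) = (3,5) ∈ E(G2) ✓
  (1,7) → (φ(1),φ(7)) = (4,5) ∈ E(G2) ✓
  (2,4) → (φ(2),φ(4)) = (0,3) ∈ E(G2) ✓
  (4,7) → (φ(4),φ(7)) = (0,4) ∈ E(G2) ✓
  (5,6) → (φ(5),φ(6)) = (1,6) ∈ E(G2) ✓
  (5,7) → (φ(5),φ(7)) = (1,4) ∈ E(G2) ✓
All 10 edges of G1 map to edges of G2, and |E(G1)| = |E(G2)| = 10, so φ is a bijection on edges as well as vertices. Hence G1 ≅ G2.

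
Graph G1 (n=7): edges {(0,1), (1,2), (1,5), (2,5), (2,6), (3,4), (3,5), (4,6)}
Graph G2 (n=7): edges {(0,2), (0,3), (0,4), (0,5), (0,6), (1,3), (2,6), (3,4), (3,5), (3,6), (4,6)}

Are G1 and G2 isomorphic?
No, not isomorphic

The graphs are NOT isomorphic.

Counting triangles (3-cliques): G1 has 1, G2 has 6.
Triangle count is an isomorphism invariant, so differing triangle counts rule out isomorphism.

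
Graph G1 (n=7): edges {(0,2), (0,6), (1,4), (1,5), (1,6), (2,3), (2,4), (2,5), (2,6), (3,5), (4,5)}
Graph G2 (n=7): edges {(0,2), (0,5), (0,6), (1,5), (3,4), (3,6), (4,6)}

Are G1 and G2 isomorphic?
No, not isomorphic

The graphs are NOT isomorphic.

Counting triangles (3-cliques): G1 has 4, G2 has 1.
Triangle count is an isomorphism invariant, so differing triangle counts rule out isomorphism.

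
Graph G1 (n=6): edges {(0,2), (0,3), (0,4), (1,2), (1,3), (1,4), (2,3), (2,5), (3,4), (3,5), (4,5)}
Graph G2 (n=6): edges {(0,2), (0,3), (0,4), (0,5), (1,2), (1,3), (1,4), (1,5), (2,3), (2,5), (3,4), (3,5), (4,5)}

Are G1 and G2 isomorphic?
No, not isomorphic

The graphs are NOT isomorphic.

Counting edges: G1 has 11 edge(s); G2 has 13 edge(s).
Edge count is an isomorphism invariant (a bijection on vertices induces a bijection on edges), so differing edge counts rule out isomorphism.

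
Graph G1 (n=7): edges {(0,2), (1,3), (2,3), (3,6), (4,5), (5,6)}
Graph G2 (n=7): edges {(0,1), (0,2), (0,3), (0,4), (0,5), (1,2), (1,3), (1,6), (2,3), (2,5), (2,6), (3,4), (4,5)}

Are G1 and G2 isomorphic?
No, not isomorphic

The graphs are NOT isomorphic.

Degrees in G1: deg(0)=1, deg(1)=1, deg(2)=2, deg(3)=3, deg(4)=1, deg(5)=2, deg(6)=2.
Sorted degree sequence of G1: [3, 2, 2, 2, 1, 1, 1].
Degrees in G2: deg(0)=5, deg(1)=4, deg(2)=5, deg(3)=4, deg(4)=3, deg(5)=3, deg(6)=2.
Sorted degree sequence of G2: [5, 5, 4, 4, 3, 3, 2].
The (sorted) degree sequence is an isomorphism invariant, so since G1 and G2 have different degree sequences they cannot be isomorphic.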